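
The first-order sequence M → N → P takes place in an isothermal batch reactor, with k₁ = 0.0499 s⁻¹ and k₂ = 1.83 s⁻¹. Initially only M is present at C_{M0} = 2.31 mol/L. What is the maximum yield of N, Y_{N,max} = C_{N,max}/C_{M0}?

0.0246

For a first-order series the maximum intermediate yield is C_{N,max}/C_{M0} = (k₁/k₂)^[k₂/(k₂−k₁)].
= (0.0499/1.83)^(1.83/(1.83−0.0499)) = (0.02727)^(1.028) = 0.02465.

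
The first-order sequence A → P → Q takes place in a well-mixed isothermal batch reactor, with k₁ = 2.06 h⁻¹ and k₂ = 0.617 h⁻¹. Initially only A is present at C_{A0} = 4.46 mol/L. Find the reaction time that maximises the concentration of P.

The intermediate peaks when r₁ = r₂, i.e. k₁e^(−k₁t) = k₂e^(−k₂t), giving t_opt = ln(k₂/k₁)/(k₂−k₁).
= ln(0.617/2.06)/(0.617−2.06) = ln(0.2995)/-1.443 = -1.206/-1.443 = 0.835 h.

0.835 h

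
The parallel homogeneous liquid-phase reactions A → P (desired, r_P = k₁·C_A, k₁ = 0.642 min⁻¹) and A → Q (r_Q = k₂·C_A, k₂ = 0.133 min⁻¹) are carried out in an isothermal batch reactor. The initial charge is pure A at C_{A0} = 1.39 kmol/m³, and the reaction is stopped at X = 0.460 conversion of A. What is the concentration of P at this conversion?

0.530 kmol/m³

C_A = C_{A0}(1−X) = 0.7506 kmol/m³.
Both paths are first order in A, so the instantaneous fraction to P is constant: dC_P/d(−C_A) = k₁/(k₁+k₂) = 0.8284.
C_P = 0.8284·(C_{A0}−C_A) = 0.8284×0.6394 = 0.530 kmol/m³.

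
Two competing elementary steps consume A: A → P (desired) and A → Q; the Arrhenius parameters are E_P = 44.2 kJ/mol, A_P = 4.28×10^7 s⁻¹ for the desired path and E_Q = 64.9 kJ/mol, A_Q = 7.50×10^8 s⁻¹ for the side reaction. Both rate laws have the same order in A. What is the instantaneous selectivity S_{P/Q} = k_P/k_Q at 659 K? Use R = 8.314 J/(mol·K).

Since both paths have the same order in A, the concentration cancels and S_{P/Q} = k_P/k_Q = (A_P/A_Q)·exp[(E_Q−E_P)/(RT)].
(E_Q−E_P)/(RT) = (64.9−44.2)×10³/(8.314×659) = 20700/5479 = 3.778.
k_P/k_Q = (4.28×10^7/7.50×10^8)·exp(3.778) = 0.05707 × 43.73 = 2.50.

2.50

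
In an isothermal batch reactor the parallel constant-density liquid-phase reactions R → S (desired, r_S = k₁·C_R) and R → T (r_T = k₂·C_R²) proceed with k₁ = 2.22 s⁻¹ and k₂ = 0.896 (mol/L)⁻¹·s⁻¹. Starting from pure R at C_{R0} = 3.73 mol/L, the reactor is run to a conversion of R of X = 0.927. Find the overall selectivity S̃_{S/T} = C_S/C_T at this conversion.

C_R = C_{R0}(1−X) = 0.2723 mol/L.
Along a PFR/batch, dC_S/dC_R = −r_S/(r_S+r_T) = −k₁/(k₁+k₂·C_R).
Integrating from C_{R0} to C_R: C_S = (2.22/0.896)·ln[(2.22+0.896·3.73)/(2.22+0.896·0.272)] = 2.478·ln(5.562/2.464) = 2.017 mol/L.
C_T = (C_{R0}−C_R)−C_S = 1.440 mol/L; S̃_{S/T} = 2.017/1.440 = 1.40.

1.40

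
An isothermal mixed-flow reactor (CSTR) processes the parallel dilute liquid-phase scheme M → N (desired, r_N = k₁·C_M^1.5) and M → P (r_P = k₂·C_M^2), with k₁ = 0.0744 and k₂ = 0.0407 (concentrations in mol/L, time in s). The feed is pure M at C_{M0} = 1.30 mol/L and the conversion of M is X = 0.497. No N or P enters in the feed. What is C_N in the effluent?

0.448 mol/L

Exit C_M = C_{M0}(1−X) = 1.30×0.503 = 0.6539 mol/L.
In a CSTR the entire volume is at exit conditions, so r_N = 0.0744×0.6539^1.5 = 0.03934 and r_P = 0.0407×0.6539^2 = 0.01740.
Fraction of consumed M going to N: r_N/(r_N+r_P) = 0.6933.
C_N = 0.6933·C_{M0}·X = 0.6933×1.30×0.497 = 0.448 mol/L.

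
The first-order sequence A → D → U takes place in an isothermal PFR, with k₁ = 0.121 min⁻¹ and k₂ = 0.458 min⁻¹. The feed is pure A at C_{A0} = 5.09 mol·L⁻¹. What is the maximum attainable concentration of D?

Evaluating C_D at τ_opt = ln(k₂/k₁)/(k₂−k₁) gives C_{D,max}/C_{A0} = (k₁/k₂)^[k₂/(k₂−k₁)].
= (0.121/0.458)^(0.458/(0.458−0.121)) = (0.2642)^(1.359) = 0.1638.
C_{D,max} = 0.1638×5.09 = 0.834 mol·L⁻¹.

0.834 mol·L⁻¹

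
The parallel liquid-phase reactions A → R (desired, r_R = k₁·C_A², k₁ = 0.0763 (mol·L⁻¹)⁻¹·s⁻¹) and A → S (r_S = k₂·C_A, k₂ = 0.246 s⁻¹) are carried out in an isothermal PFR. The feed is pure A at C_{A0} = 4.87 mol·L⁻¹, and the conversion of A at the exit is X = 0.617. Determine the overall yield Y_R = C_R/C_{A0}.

C_A = C_{A0}(1−X) = 1.865 mol·L⁻¹.
Along a PFR/batch, dC_S/dC_A = −r_S/(r_R+r_S) = −k₂/(k₂+k₁·C_A).
Integrating from C_{A0} to C_A: C_S = (0.246/0.0763)·ln[(0.246+0.0763·4.87)/(0.246+0.0763·1.87)] = 3.224·ln(0.6176/0.3883) = 1.496 mol·L⁻¹.
Then C_R = (C_{A0}−C_A) − C_S = 3.005 − 1.496 = 1.509 mol·L⁻¹.
Y_R = C_R/C_{A0} = 1.509/4.87 = 0.310.

0.310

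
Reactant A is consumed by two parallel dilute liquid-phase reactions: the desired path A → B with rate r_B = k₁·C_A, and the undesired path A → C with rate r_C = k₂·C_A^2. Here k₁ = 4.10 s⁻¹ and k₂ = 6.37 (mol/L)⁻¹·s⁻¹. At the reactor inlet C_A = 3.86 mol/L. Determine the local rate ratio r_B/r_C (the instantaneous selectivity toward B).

S_{B/C} = r_B/r_C = (k₁·C_A)/(k₂·C_A^2) = (k₁/k₂)·C_A⁻¹.
= (4.10×3.860) / (6.37×3.860^2) = 15.83/94.91 = 0.167.

0.167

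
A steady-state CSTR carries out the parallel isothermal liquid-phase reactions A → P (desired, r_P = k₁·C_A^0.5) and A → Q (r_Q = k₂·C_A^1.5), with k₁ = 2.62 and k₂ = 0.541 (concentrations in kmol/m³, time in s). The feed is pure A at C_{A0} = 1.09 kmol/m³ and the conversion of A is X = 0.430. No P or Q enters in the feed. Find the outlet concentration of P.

0.415 kmol/m³

Exit C_A = C_{A0}(1−X) = 1.09×0.570 = 0.6213 kmol/m³.
A CSTR operates uniformly at the exit composition, giving r_P = 2.065 and r_Q = 0.2649 (each k·C_A^n at C_A = 0.6213).
Fraction of consumed A going to P: r_P/(r_P+r_Q) = 0.8863.
C_P = 0.8863·C_{A0}·X = 0.8863×1.09×0.430 = 0.415 kmol/m³.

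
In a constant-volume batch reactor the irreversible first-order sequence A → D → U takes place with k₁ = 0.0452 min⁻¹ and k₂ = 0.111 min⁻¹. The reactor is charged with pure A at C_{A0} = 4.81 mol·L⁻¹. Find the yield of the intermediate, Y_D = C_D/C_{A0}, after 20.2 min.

Solving the coupled first-order balances gives C_D(t) = [k₁/(k₂−k₁)]·C_{A0}·(e^(−k₁t) − e^(−k₂t)).
e^(−k₁t) = e^(−0.0452×20.2) = e^(−0.9130) = 0.4013; e^(−k₂t) = e^(−2.242) = 0.1062.
C_D = 0.0452×4.81/(0.111−0.0452) × (0.4013−0.1062) = 3.304×0.2951 = 0.9750 mol·L⁻¹.
Y_D = C_D/C_{A0} = 0.9750/4.81 = 0.203.

0.203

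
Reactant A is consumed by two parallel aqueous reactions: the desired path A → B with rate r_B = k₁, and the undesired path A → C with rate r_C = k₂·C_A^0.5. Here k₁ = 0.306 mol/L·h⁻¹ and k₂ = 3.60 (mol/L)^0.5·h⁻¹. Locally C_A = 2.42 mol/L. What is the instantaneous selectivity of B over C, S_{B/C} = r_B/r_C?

S_{B/C} = r_B/r_C = (k₁)/(k₂·C_A^0.5) = (k₁/k₂)·C_A^-0.5.
= (0.306) / (3.60×2.420^0.5) = 0.3060/5.600 = 0.0546.

0.0546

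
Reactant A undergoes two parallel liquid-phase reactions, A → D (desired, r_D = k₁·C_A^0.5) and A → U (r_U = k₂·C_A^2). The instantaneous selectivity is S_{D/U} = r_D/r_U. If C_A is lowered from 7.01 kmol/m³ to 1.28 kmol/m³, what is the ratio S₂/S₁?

S_{D/U} = (k₁/k₂)·C_A^-1.5, so S₂/S₁ = (C_{A,2}/C_{A,1})^-1.5.
= (1.28/7.01)^(-1.5) = (0.1826)^(-1.5) = 12.8.

12.8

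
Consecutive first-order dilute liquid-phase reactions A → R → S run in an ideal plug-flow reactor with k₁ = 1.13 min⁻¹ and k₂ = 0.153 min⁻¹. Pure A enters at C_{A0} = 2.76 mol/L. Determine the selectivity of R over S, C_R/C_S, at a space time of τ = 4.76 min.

1.25

For first-order series with pure A initially, C_R(τ) = k₁C_{A0}/(k₂−k₁)·(e^(−k₁τ) − e^(−k₂τ)).
e^(−k₁τ) = e^(−1.13×4.76) = e^(−5.379) = 0.004613; e^(−k₂τ) = e^(−0.7283) = 0.4827.
C_R = 1.13×2.76/(0.153−1.13) × (0.004613−0.4827) = (-3.192)×(-0.4781) = 1.526 mol/L.
C_A = C_{A0}e^(−k₁τ) = 0.01273 mol/L, so C_S = C_{A0}−C_A−C_R = 1.221 mol/L; C_R/C_S = 1.25.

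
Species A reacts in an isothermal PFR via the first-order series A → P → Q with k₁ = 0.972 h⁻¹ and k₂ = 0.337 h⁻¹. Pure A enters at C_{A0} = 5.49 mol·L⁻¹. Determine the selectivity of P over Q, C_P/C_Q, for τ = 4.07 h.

0.577

For first-order series with pure A initially, C_P(τ) = k₁C_{A0}/(k₂−k₁)·(e^(−k₁τ) − e^(−k₂τ)).
e^(−k₁τ) = e^(−0.972×4.07) = e^(−3.956) = 0.01914; e^(−k₂τ) = e^(−1.372) = 0.2537.
C_P = 0.972×5.49/(0.337−0.972) × (0.01914−0.2537) = (-8.404)×(-0.2346) = 1.971 mol·L⁻¹.
C_A = C_{A0}e^(−k₁τ) = 0.1051 mol·L⁻¹, so C_Q = C_{A0}−C_A−C_P = 3.414 mol·L⁻¹; C_P/C_Q = 0.577.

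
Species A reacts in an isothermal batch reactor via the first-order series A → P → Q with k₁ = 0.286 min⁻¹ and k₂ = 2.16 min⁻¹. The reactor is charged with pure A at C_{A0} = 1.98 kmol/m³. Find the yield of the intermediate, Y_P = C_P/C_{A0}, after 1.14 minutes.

0.0971

The intermediate concentration in a first-order A→B→C sequence is C_P = k₁C_{A0}(e^(−k₁t) − e^(−k₂t))/(k₂−k₁).
e^(−k₁t) = e^(−0.286×1.14) = e^(−0.3260) = 0.7218; e^(−k₂t) = e^(−2.462) = 0.08523.
C_P = 0.286×1.98/(2.16−0.286) × (0.7218−0.08523) = 0.3022×0.6365 = 0.1923 kmol/m³.
Y_P = C_P/C_{A0} = 0.1923/1.98 = 0.0971.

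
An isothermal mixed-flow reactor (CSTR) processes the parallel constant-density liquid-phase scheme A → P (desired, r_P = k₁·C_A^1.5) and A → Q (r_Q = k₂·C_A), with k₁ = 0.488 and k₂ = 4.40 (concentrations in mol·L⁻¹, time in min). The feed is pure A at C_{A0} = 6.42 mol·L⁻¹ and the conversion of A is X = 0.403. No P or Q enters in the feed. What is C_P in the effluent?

Exit C_A = C_{A0}(1−X) = 6.42×0.597 = 3.833 mol·L⁻¹.
A CSTR operates uniformly at the exit composition, giving r_P = 3.662 and r_Q = 16.86 (each k·C_A^n at C_A = 3.833).
Fraction of consumed A going to P: r_P/(r_P+r_Q) = 0.1784.
C_P = 0.1784·C_{A0}·X = 0.1784×6.42×0.403 = 0.462 mol·L⁻¹.

0.462 mol·L⁻¹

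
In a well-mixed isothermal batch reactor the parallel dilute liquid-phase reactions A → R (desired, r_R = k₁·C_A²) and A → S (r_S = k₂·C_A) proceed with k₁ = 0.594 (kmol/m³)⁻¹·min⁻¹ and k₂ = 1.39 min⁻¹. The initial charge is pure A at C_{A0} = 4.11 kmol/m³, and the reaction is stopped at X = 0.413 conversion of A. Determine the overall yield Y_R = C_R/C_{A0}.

C_A = C_{A0}(1−X) = 2.413 kmol/m³.
Along a PFR/batch, dC_S/dC_A = −r_S/(r_R+r_S) = −k₂/(k₂+k₁·C_A).
Integrating from C_{A0} to C_A: C_S = (1.39/0.594)·ln[(1.39+0.594·4.11)/(1.39+0.594·2.41)] = 2.340·ln(3.831/2.823) = 0.7146 kmol/m³.
Then C_R = (C_{A0}−C_A) − C_S = 1.697 − 0.7146 = 0.9828 kmol/m³.
Y_R = C_R/C_{A0} = 0.9828/4.11 = 0.239.

0.239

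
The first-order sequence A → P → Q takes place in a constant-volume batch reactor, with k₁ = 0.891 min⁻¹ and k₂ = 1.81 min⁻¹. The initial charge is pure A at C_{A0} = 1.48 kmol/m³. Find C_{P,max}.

For a first-order series the maximum intermediate yield is C_{P,max}/C_{A0} = (k₁/k₂)^[k₂/(k₂−k₁)].
= (0.891/1.81)^(1.81/(1.81−0.891)) = (0.4923)^(1.970) = 0.2476.
C_{P,max} = 0.2476×1.48 = 0.366 kmol/m³.

0.366 kmol/m³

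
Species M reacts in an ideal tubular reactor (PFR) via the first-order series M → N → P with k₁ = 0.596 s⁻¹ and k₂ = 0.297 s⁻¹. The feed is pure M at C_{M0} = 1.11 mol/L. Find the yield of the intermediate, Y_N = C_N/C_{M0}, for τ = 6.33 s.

For first-order series with pure M initially, C_N(τ) = k₁C_{M0}/(k₂−k₁)·(e^(−k₁τ) − e^(−k₂τ)).
e^(−k₁τ) = e^(−0.596×6.33) = e^(−3.773) = 0.02299; e^(−k₂τ) = e^(−1.880) = 0.1526.
C_N = 0.596×1.11/(0.297−0.596) × (0.02299−0.1526) = (-2.213)×(-0.1296) = 0.2867 mol/L.
Y_N = C_N/C_{M0} = 0.2867/1.11 = 0.258.

0.258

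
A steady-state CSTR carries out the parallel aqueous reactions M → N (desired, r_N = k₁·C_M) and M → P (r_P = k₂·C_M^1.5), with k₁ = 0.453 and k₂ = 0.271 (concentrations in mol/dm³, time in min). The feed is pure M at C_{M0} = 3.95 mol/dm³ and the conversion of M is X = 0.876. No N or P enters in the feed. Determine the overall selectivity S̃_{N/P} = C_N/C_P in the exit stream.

2.39

Exit C_M = C_{M0}(1−X) = 3.95×0.124 = 0.4898 mol/dm³.
In a CSTR the entire volume is at exit conditions, so r_N = 0.453×0.4898 = 0.2219 and r_P = 0.271×0.4898^1.5 = 0.09290.
Overall selectivity = C_N/C_P = r_Nτ/(r_Pτ) = r_N/r_P = 2.39.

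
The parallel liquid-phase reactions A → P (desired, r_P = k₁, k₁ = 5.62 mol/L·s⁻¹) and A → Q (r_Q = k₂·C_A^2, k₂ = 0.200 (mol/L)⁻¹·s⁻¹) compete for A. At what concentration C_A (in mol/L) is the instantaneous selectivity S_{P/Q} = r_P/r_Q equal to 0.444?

S_{P/Q} = (k₁/k₂)·C_A^-2 ⇒ C_A = (S·k₂/k₁)^(-0.5).
= (0.444×0.200/5.62)^(-0.5) = (0.01580)^(-0.5) = 7.96 mol/L.

7.96 mol/L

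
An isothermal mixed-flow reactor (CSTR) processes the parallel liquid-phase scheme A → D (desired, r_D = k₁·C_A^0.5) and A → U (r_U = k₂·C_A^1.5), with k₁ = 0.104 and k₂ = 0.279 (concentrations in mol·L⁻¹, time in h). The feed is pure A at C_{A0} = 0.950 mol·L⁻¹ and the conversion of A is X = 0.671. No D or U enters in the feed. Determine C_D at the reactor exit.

Exit C_A = C_{A0}(1−X) = 0.950×0.329 = 0.3125 mol·L⁻¹.
In a CSTR the entire volume is at exit conditions, so r_D = 0.104×0.3125^0.5 = 0.05814 and r_U = 0.279×0.3125^1.5 = 0.04875.
Fraction of consumed A going to D: r_D/(r_D+r_U) = 0.5439.
C_D = 0.5439·C_{A0}·X = 0.5439×0.950×0.671 = 0.347 mol·L⁻¹.

0.347 mol·L⁻¹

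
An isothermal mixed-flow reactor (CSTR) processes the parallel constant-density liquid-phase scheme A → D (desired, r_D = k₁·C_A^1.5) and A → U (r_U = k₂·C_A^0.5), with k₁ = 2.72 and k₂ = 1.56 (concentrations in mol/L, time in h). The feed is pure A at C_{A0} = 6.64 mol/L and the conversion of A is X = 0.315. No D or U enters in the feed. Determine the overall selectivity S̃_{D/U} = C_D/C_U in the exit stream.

7.93

Exit C_A = C_{A0}(1−X) = 6.64×0.685 = 4.548 mol/L.
A CSTR operates uniformly at the exit composition, giving r_D = 26.38 and r_U = 3.327 (each k·C_A^n at C_A = 4.548).
Overall selectivity = C_D/C_U = r_Dτ/(r_Uτ) = r_D/r_U = 7.93.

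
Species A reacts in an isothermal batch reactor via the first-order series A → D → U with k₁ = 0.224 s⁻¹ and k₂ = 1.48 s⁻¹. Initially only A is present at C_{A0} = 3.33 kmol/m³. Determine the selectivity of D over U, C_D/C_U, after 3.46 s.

Solving the coupled first-order balances gives C_D(t) = [k₁/(k₂−k₁)]·C_{A0}·(e^(−k₁t) − e^(−k₂t)).
e^(−k₁t) = e^(−0.224×3.46) = e^(−0.7750) = 0.4607; e^(−k₂t) = e^(−5.121) = 0.005971.
C_D = 0.224×3.33/(1.48−0.224) × (0.4607−0.005971) = 0.5939×0.4547 = 0.2700 kmol/m³.
C_A = C_{A0}e^(−k₁t) = 1.534 kmol/m³, so C_U = C_{A0}−C_A−C_D = 1.526 kmol/m³; C_D/C_U = 0.177.

0.177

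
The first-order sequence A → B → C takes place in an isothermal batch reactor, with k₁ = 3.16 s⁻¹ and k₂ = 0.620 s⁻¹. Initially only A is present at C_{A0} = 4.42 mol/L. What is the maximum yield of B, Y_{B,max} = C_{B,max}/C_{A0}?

0.672

Evaluating C_B at t_opt = ln(k₂/k₁)/(k₂−k₁) gives C_{B,max}/C_{A0} = (k₁/k₂)^[k₂/(k₂−k₁)].
= (3.16/0.620)^(0.620/(0.620−3.16)) = (5.097)^(-0.2441) = 0.6720.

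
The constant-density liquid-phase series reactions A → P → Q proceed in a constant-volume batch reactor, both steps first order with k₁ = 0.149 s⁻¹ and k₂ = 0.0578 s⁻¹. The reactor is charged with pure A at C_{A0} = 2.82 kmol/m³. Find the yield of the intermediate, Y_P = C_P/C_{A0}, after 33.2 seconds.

The intermediate concentration in a first-order A→B→C sequence is C_P = k₁C_{A0}(e^(−k₁t) − e^(−k₂t))/(k₂−k₁).
e^(−k₁t) = e^(−0.149×33.2) = e^(−4.947) = 0.007106; e^(−k₂t) = e^(−1.919) = 0.1468.
C_P = 0.149×2.82/(0.0578−0.149) × (0.007106−0.1468) = (-4.607)×(-0.1397) = 0.6434 kmol/m³.
Y_P = C_P/C_{A0} = 0.6434/2.82 = 0.228.

0.228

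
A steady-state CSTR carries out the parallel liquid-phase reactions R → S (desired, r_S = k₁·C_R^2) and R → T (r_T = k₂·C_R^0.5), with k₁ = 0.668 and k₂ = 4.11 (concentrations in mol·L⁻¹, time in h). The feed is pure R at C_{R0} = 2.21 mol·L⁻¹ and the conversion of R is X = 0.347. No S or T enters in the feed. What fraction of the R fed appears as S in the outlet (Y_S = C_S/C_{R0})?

Exit C_R = C_{R0}(1−X) = 2.21×0.653 = 1.443 mol·L⁻¹.
Rates in a CSTR are evaluated at the outlet concentration: r_S = 0.668×1.443^2 = 1.391, r_T = 4.11×1.443^0.5 = 4.937.
Fraction of consumed R going to S: r_S/(r_S+r_T) = 0.2198.
C_S = 0.2198·C_{R0}·X = 0.2198×2.21×0.347 = 0.169 mol·L⁻¹; Y_S = C_S/C_{R0} = 0.0763.

0.0763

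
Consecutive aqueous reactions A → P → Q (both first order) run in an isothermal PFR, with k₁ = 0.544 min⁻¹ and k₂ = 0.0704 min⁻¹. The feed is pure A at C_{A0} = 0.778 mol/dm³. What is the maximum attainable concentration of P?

Evaluating C_P at τ_opt = ln(k₂/k₁)/(k₂−k₁) gives C_{P,max}/C_{A0} = (k₁/k₂)^[k₂/(k₂−k₁)].
= (0.544/0.0704)^(0.0704/(0.0704−0.544)) = (7.727)^(-0.1486) = 0.7379.
C_{P,max} = 0.7379×0.778 = 0.574 mol/dm³.

0.574 mol/dm³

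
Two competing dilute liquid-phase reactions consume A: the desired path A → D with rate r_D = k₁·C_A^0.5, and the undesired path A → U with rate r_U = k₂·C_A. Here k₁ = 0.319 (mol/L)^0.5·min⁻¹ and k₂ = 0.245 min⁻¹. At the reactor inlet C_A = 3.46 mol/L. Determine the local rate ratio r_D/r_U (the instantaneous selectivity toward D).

S_{D/U} = r_D/r_U = (k₁·C_A^0.5)/(k₂·C_A) = (k₁/k₂)·C_A^-0.5.
= (0.319×3.460^0.5) / (0.245×3.460) = 0.5934/0.8477 = 0.700.

0.700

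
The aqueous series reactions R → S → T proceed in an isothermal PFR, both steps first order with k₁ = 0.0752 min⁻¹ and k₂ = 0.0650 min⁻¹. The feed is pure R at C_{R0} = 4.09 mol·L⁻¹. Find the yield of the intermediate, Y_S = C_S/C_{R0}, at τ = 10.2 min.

Solving the coupled first-order balances gives C_S(τ) = [k₁/(k₂−k₁)]·C_{R0}·(e^(−k₁τ) − e^(−k₂τ)).
e^(−k₁τ) = e^(−0.0752×10.2) = e^(−0.7670) = 0.4644; e^(−k₂τ) = e^(−0.6630) = 0.5153.
C_S = 0.0752×4.09/(0.0650−0.0752) × (0.4644−0.5153) = (-30.15)×(-0.05092) = 1.535 mol·L⁻¹.
Y_S = C_S/C_{R0} = 1.535/4.09 = 0.375.

0.375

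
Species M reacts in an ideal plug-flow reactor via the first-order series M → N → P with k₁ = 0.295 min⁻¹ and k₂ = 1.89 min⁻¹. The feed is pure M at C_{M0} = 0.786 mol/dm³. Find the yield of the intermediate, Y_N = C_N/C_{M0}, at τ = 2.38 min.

0.0896

The intermediate concentration in a first-order A→B→C sequence is C_N = k₁C_{M0}(e^(−k₁τ) − e^(−k₂τ))/(k₂−k₁).
e^(−k₁τ) = e^(−0.295×2.38) = e^(−0.7021) = 0.4955; e^(−k₂τ) = e^(−4.498) = 0.01113.
C_N = 0.295×0.786/(1.89−0.295) × (0.4955−0.01113) = 0.1454×0.4844 = 0.07042 mol/dm³.
Y_N = C_N/C_{M0} = 0.07042/0.786 = 0.0896.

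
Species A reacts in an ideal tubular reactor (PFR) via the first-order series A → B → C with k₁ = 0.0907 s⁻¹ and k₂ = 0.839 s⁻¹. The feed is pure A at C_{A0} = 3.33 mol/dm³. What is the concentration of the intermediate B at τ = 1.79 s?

The intermediate concentration in a first-order A→B→C sequence is C_B = k₁C_{A0}(e^(−k₁τ) − e^(−k₂τ))/(k₂−k₁).
e^(−k₁τ) = e^(−0.0907×1.79) = e^(−0.1624) = 0.8501; e^(−k₂τ) = e^(−1.502) = 0.2227.
C_B = 0.0907×3.33/(0.839−0.0907) × (0.8501−0.2227) = 0.4036×0.6274 = 0.2532 mol/dm³.

0.253 mol/dm³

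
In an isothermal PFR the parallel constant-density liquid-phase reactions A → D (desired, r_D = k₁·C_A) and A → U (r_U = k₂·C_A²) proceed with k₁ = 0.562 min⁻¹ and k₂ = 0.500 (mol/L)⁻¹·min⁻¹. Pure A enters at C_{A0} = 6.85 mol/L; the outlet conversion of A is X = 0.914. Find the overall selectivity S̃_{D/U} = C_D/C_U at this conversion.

C_A = C_{A0}(1−X) = 0.5891 mol/L.
Along a PFR/batch, dC_D/dC_A = −r_D/(r_D+r_U) = −k₁/(k₁+k₂·C_A).
Integrating from C_{A0} to C_A: C_D = (0.562/0.500)·ln[(0.562+0.500·6.85)/(0.562+0.500·0.589)] = 1.124·ln(3.987/0.8565) = 1.729 mol/L.
C_U = (C_{A0}−C_A)−C_D = 4.532 mol/L; S̃_{D/U} = 1.729/4.532 = 0.381.

0.381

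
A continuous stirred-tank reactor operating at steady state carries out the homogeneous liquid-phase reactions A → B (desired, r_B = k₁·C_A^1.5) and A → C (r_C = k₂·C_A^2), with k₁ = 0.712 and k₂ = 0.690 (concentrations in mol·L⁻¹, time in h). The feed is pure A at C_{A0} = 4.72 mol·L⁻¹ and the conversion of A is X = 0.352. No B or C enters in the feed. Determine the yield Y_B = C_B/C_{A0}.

0.131

Exit C_A = C_{A0}(1−X) = 4.72×0.648 = 3.059 mol·L⁻¹.
A CSTR operates uniformly at the exit composition, giving r_B = 3.809 and r_C = 6.455 (each k·C_A^n at C_A = 3.059).
Fraction of consumed A going to B: r_B/(r_B+r_C) = 0.3711.
C_B = 0.3711·C_{A0}·X = 0.3711×4.72×0.352 = 0.617 mol·L⁻¹; Y_B = C_B/C_{A0} = 0.131.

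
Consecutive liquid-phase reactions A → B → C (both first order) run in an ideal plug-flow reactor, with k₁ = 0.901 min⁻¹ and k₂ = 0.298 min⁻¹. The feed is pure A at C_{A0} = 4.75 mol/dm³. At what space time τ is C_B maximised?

For first-order series the maximum of C_B occurs at τ_opt = ln(k₂/k₁)/(k₂−k₁).
= ln(0.298/0.901)/(0.298−0.901) = ln(0.3307)/-0.6030 = -1.106/-0.6030 = 1.83 min.

1.83 min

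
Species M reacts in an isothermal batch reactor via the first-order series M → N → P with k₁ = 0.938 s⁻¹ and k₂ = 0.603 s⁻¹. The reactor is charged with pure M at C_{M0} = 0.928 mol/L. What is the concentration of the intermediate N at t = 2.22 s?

0.357 mol/L

Solving the coupled first-order balances gives C_N(t) = [k₁/(k₂−k₁)]·C_{M0}·(e^(−k₁t) − e^(−k₂t)).
e^(−k₁t) = e^(−0.938×2.22) = e^(−2.082) = 0.1246; e^(−k₂t) = e^(−1.339) = 0.2622.
C_N = 0.938×0.928/(0.603−0.938) × (0.1246−0.2622) = (-2.598)×(-0.1376) = 0.3574 mol/L.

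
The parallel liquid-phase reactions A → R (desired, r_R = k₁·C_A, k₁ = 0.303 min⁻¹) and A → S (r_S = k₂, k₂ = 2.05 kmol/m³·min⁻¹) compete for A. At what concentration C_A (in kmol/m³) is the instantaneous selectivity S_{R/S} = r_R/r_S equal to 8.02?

S_{R/S} = (k₁/k₂)·C_A ⇒ C_A = S·k₂/k₁.
= 8.02×2.05/0.303 = 54.3 kmol/m³.

54.3 kmol/m³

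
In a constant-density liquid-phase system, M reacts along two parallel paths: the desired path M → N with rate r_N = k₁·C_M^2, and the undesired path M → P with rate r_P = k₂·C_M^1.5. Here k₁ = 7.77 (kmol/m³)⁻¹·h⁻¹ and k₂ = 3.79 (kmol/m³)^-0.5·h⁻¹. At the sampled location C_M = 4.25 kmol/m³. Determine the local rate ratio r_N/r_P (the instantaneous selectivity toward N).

4.23

S_{N/P} = r_N/r_P = (k₁·C_M^2)/(k₂·C_M^1.5) = (k₁/k₂)·C_M^0.5.
= (7.77×4.250^2) / (3.79×4.250^1.5) = 140.3/33.21 = 4.23.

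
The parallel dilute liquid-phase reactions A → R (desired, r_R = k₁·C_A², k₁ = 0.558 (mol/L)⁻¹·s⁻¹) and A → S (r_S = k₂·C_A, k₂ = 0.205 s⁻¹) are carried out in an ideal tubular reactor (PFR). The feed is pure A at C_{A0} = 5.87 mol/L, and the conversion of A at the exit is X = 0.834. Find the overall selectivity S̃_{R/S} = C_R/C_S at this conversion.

7.67

C_A = C_{A0}(1−X) = 0.9744 mol/L.
Along a PFR/batch, dC_S/dC_A = −r_S/(r_R+r_S) = −k₂/(k₂+k₁·C_A).
Integrating from C_{A0} to C_A: C_S = (0.205/0.558)·ln[(0.205+0.558·5.87)/(0.205+0.558·0.974)] = 0.3674·ln(3.480/0.7487) = 0.5645 mol/L.
Then C_R = (C_{A0}−C_A) − C_S = 4.896 − 0.5645 = 4.331 mol/L.
S̃_{R/S} = C_R/C_S = 4.331/0.5645 = 7.67.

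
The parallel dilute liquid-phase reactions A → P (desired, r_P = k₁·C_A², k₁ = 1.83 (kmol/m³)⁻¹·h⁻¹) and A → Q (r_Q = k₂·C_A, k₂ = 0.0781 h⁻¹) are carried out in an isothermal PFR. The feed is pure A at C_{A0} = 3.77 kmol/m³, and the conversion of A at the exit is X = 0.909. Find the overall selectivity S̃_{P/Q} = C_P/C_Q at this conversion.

C_A = C_{A0}(1−X) = 0.3431 kmol/m³.
Along a PFR/batch, dC_Q/dC_A = −r_Q/(r_P+r_Q) = −k₂/(k₂+k₁·C_A).
Integrating from C_{A0} to C_A: C_Q = (0.0781/1.83)·ln[(0.0781+1.83·3.77)/(0.0781+1.83·0.343)] = 0.04268·ln(6.977/0.7059) = 0.09777 kmol/m³.
Then C_P = (C_{A0}−C_A) − C_Q = 3.427 − 0.09777 = 3.329 kmol/m³.
S̃_{P/Q} = C_P/C_Q = 3.329/0.09777 = 34.1.

34.1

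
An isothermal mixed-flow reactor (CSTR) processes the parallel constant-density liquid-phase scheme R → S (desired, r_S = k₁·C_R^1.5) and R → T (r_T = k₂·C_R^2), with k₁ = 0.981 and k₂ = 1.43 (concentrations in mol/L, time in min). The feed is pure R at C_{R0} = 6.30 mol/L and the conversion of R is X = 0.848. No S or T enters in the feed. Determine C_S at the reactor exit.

Exit C_R = C_{R0}(1−X) = 6.30×0.152 = 0.9576 mol/L.
A CSTR operates uniformly at the exit composition, giving r_S = 0.9193 and r_T = 1.311 (each k·C_R^n at C_R = 0.9576).
Fraction of consumed R going to S: r_S/(r_S+r_T) = 0.4121.
C_S = 0.4121·C_{R0}·X = 0.4121×6.30×0.848 = 2.20 mol/L.

2.20 mol/L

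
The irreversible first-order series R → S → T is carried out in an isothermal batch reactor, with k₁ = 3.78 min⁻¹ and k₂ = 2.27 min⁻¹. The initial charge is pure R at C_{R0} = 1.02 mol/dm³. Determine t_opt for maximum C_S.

The intermediate peaks when r₁ = r₂, i.e. k₁e^(−k₁t) = k₂e^(−k₂t), giving t_opt = ln(k₂/k₁)/(k₂−k₁).
= ln(2.27/3.78)/(2.27−3.78) = ln(0.6005)/-1.510 = -0.5099/-1.510 = 0.338 min.

0.338 min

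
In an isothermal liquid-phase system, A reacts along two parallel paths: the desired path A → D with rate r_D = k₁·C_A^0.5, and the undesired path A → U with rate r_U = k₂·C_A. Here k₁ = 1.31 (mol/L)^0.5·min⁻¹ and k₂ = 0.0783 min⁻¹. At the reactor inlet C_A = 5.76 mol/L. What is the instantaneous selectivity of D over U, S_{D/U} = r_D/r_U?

6.97

S_{D/U} = r_D/r_U = (k₁·C_A^0.5)/(k₂·C_A) = (k₁/k₂)·C_A^-0.5.
= (1.31×5.760^0.5) / (0.0783×5.760) = 3.144/0.4510 = 6.97.
The undesired path is higher order in A, so low C_A (CSTR or dilute feed) favours D.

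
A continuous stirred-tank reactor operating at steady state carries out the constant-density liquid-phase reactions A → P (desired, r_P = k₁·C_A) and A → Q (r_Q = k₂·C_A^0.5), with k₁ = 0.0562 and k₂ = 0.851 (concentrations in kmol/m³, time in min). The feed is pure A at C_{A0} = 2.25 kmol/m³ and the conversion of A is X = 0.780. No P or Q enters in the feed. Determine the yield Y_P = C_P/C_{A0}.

Exit C_A = C_{A0}(1−X) = 2.25×0.220 = 0.4950 kmol/m³.
A CSTR operates uniformly at the exit composition, giving r_P = 0.02782 and r_Q = 0.5987 (each k·C_A^n at C_A = 0.4950).
Fraction of consumed A going to P: r_P/(r_P+r_Q) = 0.04440.
C_P = 0.04440·C_{A0}·X = 0.04440×2.25×0.780 = 0.0779 kmol/m³; Y_P = C_P/C_{A0} = 0.0346.

0.0346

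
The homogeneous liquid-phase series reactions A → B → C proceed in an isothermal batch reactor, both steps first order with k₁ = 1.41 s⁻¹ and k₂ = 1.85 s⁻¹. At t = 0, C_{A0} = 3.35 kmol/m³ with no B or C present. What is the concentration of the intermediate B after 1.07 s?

0.892 kmol/m³

The intermediate concentration in a first-order A→B→C sequence is C_B = k₁C_{A0}(e^(−k₁t) − e^(−k₂t))/(k₂−k₁).
e^(−k₁t) = e^(−1.41×1.07) = e^(−1.509) = 0.2212; e^(−k₂t) = e^(−1.980) = 0.1381.
C_B = 1.41×3.35/(1.85−1.41) × (0.2212−0.1381) = 10.74×0.08306 = 0.8917 kmol/m³.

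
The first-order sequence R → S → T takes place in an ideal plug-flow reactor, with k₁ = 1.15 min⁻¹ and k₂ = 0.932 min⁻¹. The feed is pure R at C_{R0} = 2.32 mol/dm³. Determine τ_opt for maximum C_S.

The intermediate peaks when r₁ = r₂, i.e. k₁e^(−k₁τ) = k₂e^(−k₂τ), giving τ_opt = ln(k₂/k₁)/(k₂−k₁).
= ln(0.932/1.15)/(0.932−1.15) = ln(0.8104)/-0.2180 = -0.2102/-0.2180 = 0.964 min.

0.964 min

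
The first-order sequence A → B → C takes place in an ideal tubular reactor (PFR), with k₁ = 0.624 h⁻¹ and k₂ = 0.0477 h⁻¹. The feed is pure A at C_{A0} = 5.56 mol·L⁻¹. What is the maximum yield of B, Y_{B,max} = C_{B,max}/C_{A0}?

0.808

At the optimum, C_{B,max}/C_{A0} = (k₁/k₂)^[k₂/(k₂−k₁)].
= (0.624/0.0477)^(0.0477/(0.0477−0.624)) = (13.08)^(-0.08277) = 0.8083.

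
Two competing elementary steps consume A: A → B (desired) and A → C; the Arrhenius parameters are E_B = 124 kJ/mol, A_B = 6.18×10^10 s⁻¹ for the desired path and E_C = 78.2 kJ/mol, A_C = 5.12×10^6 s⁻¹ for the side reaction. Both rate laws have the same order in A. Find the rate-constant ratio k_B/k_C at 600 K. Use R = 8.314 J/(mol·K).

With equal orders, S_{B/C} = k_B/k_C = (A_B/A_C)·exp[(E_C−E_B)/(RT)].
(E_C−E_B)/(RT) = (78.2−124)×10³/(8.314×600) = -45800/4988 = -9.181.
k_B/k_C = (6.18×10^10/5.12×10^6)·exp(-9.181) = 12070 × 1.029×10^-4 = 1.24.

1.24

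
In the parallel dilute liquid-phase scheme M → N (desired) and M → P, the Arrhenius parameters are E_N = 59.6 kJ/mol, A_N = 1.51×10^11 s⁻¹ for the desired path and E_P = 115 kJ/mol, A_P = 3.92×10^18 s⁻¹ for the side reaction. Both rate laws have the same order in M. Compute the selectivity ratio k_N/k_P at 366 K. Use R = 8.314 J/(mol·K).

3.11

With equal orders, S_{N/P} = k_N/k_P = (A_N/A_P)·exp[(E_P−E_N)/(RT)].
(E_P−E_N)/(RT) = (115−59.6)×10³/(8.314×366) = 55400/3043 = 18.21.
k_N/k_P = (1.51×10^11/3.92×10^18)·exp(18.21) = 3.852×10^-8 × 8.069×10^7 = 3.11.
Since E_N < E_P, lowering the temperature improves selectivity toward N.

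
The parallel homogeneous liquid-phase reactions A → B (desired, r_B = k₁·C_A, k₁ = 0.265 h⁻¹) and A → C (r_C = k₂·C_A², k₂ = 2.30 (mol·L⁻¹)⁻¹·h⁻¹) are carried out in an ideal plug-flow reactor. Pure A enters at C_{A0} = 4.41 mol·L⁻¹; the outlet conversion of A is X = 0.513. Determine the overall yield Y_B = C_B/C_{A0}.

0.0181

C_A = C_{A0}(1−X) = 2.148 mol·L⁻¹.
Along a PFR/batch, dC_B/dC_A = −r_B/(r_B+r_C) = −k₁/(k₁+k₂·C_A).
Integrating from C_{A0} to C_A: C_B = (0.265/2.30)·ln[(0.265+2.30·4.41)/(0.265+2.30·2.15)] = 0.1152·ln(10.41/5.205) = 0.07985 mol·L⁻¹.
Y_B = C_B/C_{A0} = 0.07985/4.41 = 0.0181.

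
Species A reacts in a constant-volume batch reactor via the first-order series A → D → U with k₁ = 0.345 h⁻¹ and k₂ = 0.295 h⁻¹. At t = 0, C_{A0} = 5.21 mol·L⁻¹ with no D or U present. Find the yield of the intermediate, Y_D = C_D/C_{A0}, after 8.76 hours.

The intermediate concentration in a first-order A→B→C sequence is C_D = k₁C_{A0}(e^(−k₁t) − e^(−k₂t))/(k₂−k₁).
e^(−k₁t) = e^(−0.345×8.76) = e^(−3.022) = 0.04869; e^(−k₂t) = e^(−2.584) = 0.07546.
C_D = 0.345×5.21/(0.295−0.345) × (0.04869−0.07546) = (-35.95)×(-0.02676) = 0.9621 mol·L⁻¹.
Y_D = C_D/C_{A0} = 0.9621/5.21 = 0.185.

0.185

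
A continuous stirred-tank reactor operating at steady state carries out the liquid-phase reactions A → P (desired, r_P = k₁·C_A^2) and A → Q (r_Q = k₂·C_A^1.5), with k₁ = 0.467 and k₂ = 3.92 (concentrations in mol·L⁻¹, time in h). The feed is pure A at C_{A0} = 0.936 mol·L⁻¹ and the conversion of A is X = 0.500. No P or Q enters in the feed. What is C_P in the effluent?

Exit C_A = C_{A0}(1−X) = 0.936×0.500 = 0.4680 mol·L⁻¹.
In a CSTR the entire volume is at exit conditions, so r_P = 0.467×0.4680^2 = 0.1023 and r_Q = 3.92×0.4680^1.5 = 1.255.
Fraction of consumed A going to P: r_P/(r_P+r_Q) = 0.07536.
C_P = 0.07536·C_{A0}·X = 0.07536×0.936×0.500 = 0.0353 mol·L⁻¹.

0.0353 mol·L⁻¹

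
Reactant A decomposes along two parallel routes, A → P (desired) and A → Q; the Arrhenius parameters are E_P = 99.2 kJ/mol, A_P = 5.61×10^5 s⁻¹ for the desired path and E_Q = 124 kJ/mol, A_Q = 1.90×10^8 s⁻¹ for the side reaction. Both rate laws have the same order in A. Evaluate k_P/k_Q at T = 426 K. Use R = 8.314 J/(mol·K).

k_P/k_Q = (A_P/A_Q)·exp[−(E_P−E_Q)/(RT)] = (A_P/A_Q)·exp[(E_Q−E_P)/(RT)].
(E_Q−E_P)/(RT) = (124−99.2)×10³/(8.314×426) = 24800/3542 = 7.002.
k_P/k_Q = (5.61×10^5/1.90×10^8)·exp(7.002) = 0.002953 × 1099 = 3.24.

3.24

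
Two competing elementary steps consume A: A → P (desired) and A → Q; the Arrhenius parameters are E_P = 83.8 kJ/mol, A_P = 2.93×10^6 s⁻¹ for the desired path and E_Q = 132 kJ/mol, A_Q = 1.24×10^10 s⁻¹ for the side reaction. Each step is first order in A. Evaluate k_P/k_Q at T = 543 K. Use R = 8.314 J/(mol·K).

10.2

Since both paths have the same order in A, the concentration cancels and S_{P/Q} = k_P/k_Q = (A_P/A_Q)·exp[(E_Q−E_P)/(RT)].
(E_Q−E_P)/(RT) = (132−83.8)×10³/(8.314×543) = 48200/4515 = 10.68.
k_P/k_Q = (2.93×10^6/1.24×10^10)·exp(10.68) = 2.363×10^-4 × 43334 = 10.2.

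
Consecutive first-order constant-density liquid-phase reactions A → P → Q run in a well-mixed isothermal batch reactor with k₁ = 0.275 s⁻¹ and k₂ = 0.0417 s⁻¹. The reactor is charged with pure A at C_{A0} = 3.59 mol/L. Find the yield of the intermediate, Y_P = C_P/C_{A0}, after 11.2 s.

For first-order series with pure A initially, C_P(t) = k₁C_{A0}/(k₂−k₁)·(e^(−k₁t) − e^(−k₂t)).
e^(−k₁t) = e^(−0.275×11.2) = e^(−3.080) = 0.04596; e^(−k₂t) = e^(−0.4670) = 0.6269.
C_P = 0.275×3.59/(0.0417−0.275) × (0.04596−0.6269) = (-4.232)×(-0.5809) = 2.458 mol/L.
Y_P = C_P/C_{A0} = 2.458/3.59 = 0.685.

0.685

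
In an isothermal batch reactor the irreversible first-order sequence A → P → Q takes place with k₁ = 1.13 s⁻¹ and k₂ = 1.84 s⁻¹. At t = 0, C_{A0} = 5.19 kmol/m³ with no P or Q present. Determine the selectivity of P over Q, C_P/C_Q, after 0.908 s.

The intermediate concentration in a first-order A→B→C sequence is C_P = k₁C_{A0}(e^(−k₁t) − e^(−k₂t))/(k₂−k₁).
e^(−k₁t) = e^(−1.13×0.908) = e^(−1.026) = 0.3584; e^(−k₂t) = e^(−1.671) = 0.1881.
C_P = 1.13×5.19/(1.84−1.13) × (0.3584−0.1881) = 8.260×0.1703 = 1.407 kmol/m³.
C_A = C_{A0}e^(−k₁t) = 1.860 kmol/m³, so C_Q = C_{A0}−C_A−C_P = 1.923 kmol/m³; C_P/C_Q = 0.732.

0.732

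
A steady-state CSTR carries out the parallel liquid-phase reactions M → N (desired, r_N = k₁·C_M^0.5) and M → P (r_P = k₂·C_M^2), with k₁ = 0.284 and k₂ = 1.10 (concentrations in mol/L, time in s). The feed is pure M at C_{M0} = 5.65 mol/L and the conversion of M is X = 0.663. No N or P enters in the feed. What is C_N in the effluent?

0.335 mol/L

Exit C_M = C_{M0}(1−X) = 5.65×0.337 = 1.904 mol/L.
In a CSTR the entire volume is at exit conditions, so r_N = 0.284×1.904^0.5 = 0.3919 and r_P = 1.10×1.904^2 = 3.988.
Fraction of consumed M going to N: r_N/(r_N+r_P) = 0.08947.
C_N = 0.08947·C_{M0}·X = 0.08947×5.65×0.663 = 0.335 mol/L.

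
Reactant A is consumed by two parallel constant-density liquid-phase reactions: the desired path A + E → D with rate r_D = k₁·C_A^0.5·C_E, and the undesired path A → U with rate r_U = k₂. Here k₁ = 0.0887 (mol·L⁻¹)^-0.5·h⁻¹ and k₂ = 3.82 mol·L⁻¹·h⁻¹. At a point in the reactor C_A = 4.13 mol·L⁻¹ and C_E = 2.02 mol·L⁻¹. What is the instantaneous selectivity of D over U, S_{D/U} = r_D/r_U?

S_{D/U} = r_D/r_U = (k₁·C_A^0.5·C_E)/(k₂) = (k₁/k₂)·C_A^0.5·C_E.
= (0.0887×4.130^0.5×2.020) / (3.82) = 0.3641/3.820 = 0.0953.

0.0953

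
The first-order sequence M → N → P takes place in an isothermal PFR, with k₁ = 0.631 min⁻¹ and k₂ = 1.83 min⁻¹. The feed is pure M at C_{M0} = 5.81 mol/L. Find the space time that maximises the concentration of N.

The intermediate peaks when r₁ = r₂, i.e. k₁e^(−k₁τ) = k₂e^(−k₂τ), giving τ_opt = ln(k₂/k₁)/(k₂−k₁).
= ln(1.83/0.631)/(1.83−0.631) = ln(2.900)/1.199 = 1.065/1.199 = 0.888 min.

0.888 min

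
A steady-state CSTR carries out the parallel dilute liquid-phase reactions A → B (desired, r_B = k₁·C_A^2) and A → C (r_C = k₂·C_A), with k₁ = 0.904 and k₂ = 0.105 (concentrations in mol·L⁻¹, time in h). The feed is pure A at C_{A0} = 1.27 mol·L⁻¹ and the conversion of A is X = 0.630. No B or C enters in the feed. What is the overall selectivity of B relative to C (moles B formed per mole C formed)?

Exit C_A = C_{A0}(1−X) = 1.27×0.370 = 0.4699 mol·L⁻¹.
In a CSTR the entire volume is at exit conditions, so r_B = 0.904×0.4699^2 = 0.1996 and r_C = 0.105×0.4699 = 0.04934.
Overall selectivity = C_B/C_C = r_Bτ/(r_Cτ) = r_B/r_C = 4.05.

4.05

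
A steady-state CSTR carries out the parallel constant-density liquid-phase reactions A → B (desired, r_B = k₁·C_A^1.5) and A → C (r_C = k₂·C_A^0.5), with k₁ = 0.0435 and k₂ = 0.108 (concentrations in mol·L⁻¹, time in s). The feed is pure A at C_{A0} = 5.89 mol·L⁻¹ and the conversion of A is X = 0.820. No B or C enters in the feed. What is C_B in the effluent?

1.45 mol·L⁻¹

Exit C_A = C_{A0}(1−X) = 5.89×0.180 = 1.060 mol·L⁻¹.
A CSTR operates uniformly at the exit composition, giving r_B = 0.04749 and r_C = 0.1112 (each k·C_A^n at C_A = 1.060).
Fraction of consumed A going to B: r_B/(r_B+r_C) = 0.2992.
C_B = 0.2992·C_{A0}·X = 0.2992×5.89×0.820 = 1.45 mol·L⁻¹.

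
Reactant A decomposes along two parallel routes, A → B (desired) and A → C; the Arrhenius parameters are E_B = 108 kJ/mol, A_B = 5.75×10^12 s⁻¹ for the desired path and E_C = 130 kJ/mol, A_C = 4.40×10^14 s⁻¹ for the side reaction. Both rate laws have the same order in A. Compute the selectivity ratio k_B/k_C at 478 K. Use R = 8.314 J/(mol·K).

3.31

k_B/k_C = (A_B/A_C)·exp[−(E_B−E_C)/(RT)] = (A_B/A_C)·exp[(E_C−E_B)/(RT)].
(E_C−E_B)/(RT) = (130−108)×10³/(8.314×478) = 22000/3974 = 5.536.
k_B/k_C = (5.75×10^12/4.40×10^14)·exp(5.536) = 0.01307 × 253.6 = 3.31.
Since E_B < E_C, lowering the temperature improves selectivity toward B.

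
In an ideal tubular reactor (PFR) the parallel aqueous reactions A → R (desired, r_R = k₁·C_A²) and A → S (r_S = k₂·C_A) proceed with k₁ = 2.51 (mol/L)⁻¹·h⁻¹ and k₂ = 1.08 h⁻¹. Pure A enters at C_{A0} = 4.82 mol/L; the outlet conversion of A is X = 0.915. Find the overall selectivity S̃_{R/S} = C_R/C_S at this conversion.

C_A = C_{A0}(1−X) = 0.4097 mol/L.
Along a PFR/batch, dC_S/dC_A = −r_S/(r_R+r_S) = −k₂/(k₂+k₁·C_A).
Integrating from C_{A0} to C_A: C_S = (1.08/2.51)·ln[(1.08+2.51·4.82)/(1.08+2.51·0.410)] = 0.4303·ln(13.18/2.108) = 0.7886 mol/L.
Then C_R = (C_{A0}−C_A) − C_S = 4.410 − 0.7886 = 3.622 mol/L.
S̃_{R/S} = C_R/C_S = 3.622/0.7886 = 4.59.

4.59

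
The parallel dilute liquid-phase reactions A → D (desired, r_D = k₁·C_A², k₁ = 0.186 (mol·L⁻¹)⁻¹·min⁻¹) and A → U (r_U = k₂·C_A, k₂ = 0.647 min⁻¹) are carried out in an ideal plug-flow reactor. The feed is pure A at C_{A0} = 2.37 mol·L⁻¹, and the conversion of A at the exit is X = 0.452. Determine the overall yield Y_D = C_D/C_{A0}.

C_A = C_{A0}(1−X) = 1.299 mol·L⁻¹.
Along a PFR/batch, dC_U/dC_A = −r_U/(r_D+r_U) = −k₂/(k₂+k₁·C_A).
Integrating from C_{A0} to C_A: C_U = (0.647/0.186)·ln[(0.647+0.186·2.37)/(0.647+0.186·1.30)] = 3.478·ln(1.088/0.8886) = 0.7038 mol·L⁻¹.
Then C_D = (C_{A0}−C_A) − C_U = 1.071 − 0.7038 = 0.3675 mol·L⁻¹.
Y_D = C_D/C_{A0} = 0.3675/2.37 = 0.155.

0.155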